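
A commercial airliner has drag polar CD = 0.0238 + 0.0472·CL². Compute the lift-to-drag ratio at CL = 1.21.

CD = 0.0238 + 0.0472 × 1.21² = 0.09291
L/D = CL/CD = 1.21 / 0.09291 = 13

L/D = 13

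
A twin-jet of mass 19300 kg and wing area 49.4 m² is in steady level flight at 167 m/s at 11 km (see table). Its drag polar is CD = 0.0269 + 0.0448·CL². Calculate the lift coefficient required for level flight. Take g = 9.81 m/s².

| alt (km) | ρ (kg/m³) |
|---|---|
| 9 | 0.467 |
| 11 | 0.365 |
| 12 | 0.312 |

At 11 km, from the table: ρ = 0.365 kg/m³.
In steady level flight, lift balances weight: W = mg = 19300 × 9.81 = 1.8933×10^5 N.
Dynamic pressure q = 0.5 × 0.365 × 167² = 5090 Pa.
Required CL = L/(qS) = 1.8933×10^5/(5090·49.4) = 0.753.

CL = 0.753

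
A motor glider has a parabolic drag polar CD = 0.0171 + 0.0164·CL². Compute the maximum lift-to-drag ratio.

For CD = CD0 + K·CL², (L/D)max occurs at CL* = √(CD0/K) and equals 1/(2√(K·CD0)).
(L/D)max = 1/(2√(0.0164 × 0.0171)) = 1/(2 × 0.01675) = 29.9

(L/D)max = 29.9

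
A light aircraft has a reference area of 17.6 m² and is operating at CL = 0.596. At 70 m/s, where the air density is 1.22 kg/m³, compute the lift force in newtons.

Dynamic pressure q = ½ρv² = ½ × 1.22 × 70² = 2989 Pa.
L = q·S·CL = 2989 × 17.6 × 0.596 = 31400 N ≈ 31.4 kN

L = 31400 N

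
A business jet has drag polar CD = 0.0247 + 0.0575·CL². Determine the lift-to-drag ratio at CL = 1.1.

L/D = 11.7

CD = 0.0247 + 0.0575 × 1.1² = 0.09428
L/D = CL/CD = 1.1 / 0.09428 = 11.7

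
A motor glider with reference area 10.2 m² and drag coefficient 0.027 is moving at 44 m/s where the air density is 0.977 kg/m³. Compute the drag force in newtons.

D = 260 N

Dynamic pressure q = ½ρv² = ½ × 0.977 × 44² = 945.7 Pa.
D = q·S·CD = 945.7 × 10.2 × 0.027 = 260 N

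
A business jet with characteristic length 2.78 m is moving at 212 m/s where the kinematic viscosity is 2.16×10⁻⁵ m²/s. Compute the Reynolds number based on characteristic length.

Re = v·c/ν = 212 × 2.78 / (2.16×10⁻⁵) = 2.73×10^7

Re = 2.73×10^7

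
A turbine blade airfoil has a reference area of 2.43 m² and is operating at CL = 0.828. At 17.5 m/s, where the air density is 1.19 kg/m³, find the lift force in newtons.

L = 367 N

Dynamic pressure q = ½ρv² = ½ × 1.19 × 17.5² = 182.2 Pa.
L = q·S·CL = 182.2 × 2.43 × 0.828 = 367 N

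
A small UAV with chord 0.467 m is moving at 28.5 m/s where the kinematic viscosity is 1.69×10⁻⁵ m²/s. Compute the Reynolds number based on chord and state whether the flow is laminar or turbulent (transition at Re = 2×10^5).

Re = v·c/ν = 28.5 × 0.467 / (1.69×10⁻⁵) = 7.88×10^5
Since 7.88×10^5 > 2×10^5, the flow is turbulent.

Re = 7.88×10^5 (turbulent)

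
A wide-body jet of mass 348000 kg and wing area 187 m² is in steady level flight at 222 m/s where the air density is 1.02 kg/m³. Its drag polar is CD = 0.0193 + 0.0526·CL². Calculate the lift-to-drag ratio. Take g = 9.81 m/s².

L/D = 15.4

In steady level flight, lift balances weight: W = mg = 348000 × 9.81 = 3.4139×10^6 N.
Dynamic pressure q = 0.5 × 1.02 × 222² = 25130 Pa.
CL = W/(q·S) = 3.4139×10^6 / (25130 × 187) = 0.7263.
CD = 0.0193 + 0.0526 × 0.7263² = 0.04705.
L/D = CL/CD = 0.7263 / 0.04705 = 15.4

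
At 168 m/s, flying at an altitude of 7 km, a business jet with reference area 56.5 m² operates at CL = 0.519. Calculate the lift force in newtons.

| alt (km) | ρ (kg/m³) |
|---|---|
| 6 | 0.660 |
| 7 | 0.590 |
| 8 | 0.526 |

L = 2.44×10^5 N

At 7 km, from the table: ρ = 0.590 kg/m³.
Dynamic pressure q = ½ρv² = ½ × 0.59 × 168² = 8326 Pa.
L = q·S·CL = 8326 × 56.5 × 0.519 = 2.44×10^5 N ≈ 244 kN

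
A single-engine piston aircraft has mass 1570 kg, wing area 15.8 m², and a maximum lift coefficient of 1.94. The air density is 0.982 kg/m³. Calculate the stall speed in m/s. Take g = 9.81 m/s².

At stall, lift equals weight: L = W = m·g = 1570 × 9.81 = 15400 N.
From L = ½ρV²S·CL,max = W: V_stall = √(2W/(ρSCL,max)) = √(2·15400/(0.982·15.8·1.94))
V_stall = √1023 = 32 m/s

V_stall = 32 m/s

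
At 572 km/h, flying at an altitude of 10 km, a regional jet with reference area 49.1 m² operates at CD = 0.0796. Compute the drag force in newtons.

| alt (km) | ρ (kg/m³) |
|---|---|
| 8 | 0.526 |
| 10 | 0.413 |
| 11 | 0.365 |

At 10 km, from the table: ρ = 0.413 kg/m³.
Convert speed: v = 572 km/h ÷ 3.6 = 158.9 m/s.
Dynamic pressure q = ½ρv² = ½ × 0.413 × 158.9² = 5213 Pa.
D = q·S·CD = 5213 × 49.1 × 0.0796 = 20400 N ≈ 20.4 kN

D = 20400 N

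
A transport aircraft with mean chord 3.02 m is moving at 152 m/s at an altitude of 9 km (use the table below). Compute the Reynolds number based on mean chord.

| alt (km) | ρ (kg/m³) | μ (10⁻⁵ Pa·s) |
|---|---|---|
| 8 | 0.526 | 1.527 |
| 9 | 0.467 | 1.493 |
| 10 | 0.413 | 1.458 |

At 9 km, from the table: ρ = 0.467 kg/m³, μ = 1.493×10⁻⁵ Pa·s.
Re = ρ·v·c/μ = 0.467 × 152 × 3.02 / (1.493×10⁻⁵) = 1.44×10^7

Re = 1.44×10^7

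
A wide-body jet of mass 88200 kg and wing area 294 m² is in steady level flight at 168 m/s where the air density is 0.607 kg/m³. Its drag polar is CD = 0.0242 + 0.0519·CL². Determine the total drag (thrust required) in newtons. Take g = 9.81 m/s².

D = 76400 N

Weight W = mg = 88200 × 9.81 = 8.6524×10^5 N; in level flight L = W.
Dynamic pressure q = 0.5 × 0.607 × 168² = 8566 Pa.
Required CL = L/(qS) = 8.6524×10^5/(8566·294) = 0.3436.
CD = 0.0242 + 0.0519 × 0.3436² = 0.03033.
D = q·S·CD = 8566 × 294 × 0.03033 = 76370 N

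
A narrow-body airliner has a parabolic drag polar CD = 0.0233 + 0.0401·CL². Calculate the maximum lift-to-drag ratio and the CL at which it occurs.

For CD = CD0 + K·CL², (L/D)max occurs at CL* = √(CD0/K) and equals 1/(2√(K·CD0)).
(L/D)max = 1/(2√(0.0401 × 0.0233)) = 1/(2 × 0.03057) = 16.4
CL* = √(0.0233/0.0401) = 0.762

(L/D)max = 16.4, at CL = 0.762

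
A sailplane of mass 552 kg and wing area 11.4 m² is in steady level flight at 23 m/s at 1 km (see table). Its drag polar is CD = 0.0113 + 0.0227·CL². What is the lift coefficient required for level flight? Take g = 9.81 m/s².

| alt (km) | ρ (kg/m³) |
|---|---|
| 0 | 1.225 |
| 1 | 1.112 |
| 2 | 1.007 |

At 1 km, from the table: ρ = 1.112 kg/m³.
In steady level flight, lift balances weight: W = mg = 552 × 9.81 = 5415.1 N.
Dynamic pressure q = 0.5 × 1.112 × 23² = 294.1 Pa.
Required CL = L/(qS) = 5415.1/(294.1·11.4) = 1.615.

CL = 1.62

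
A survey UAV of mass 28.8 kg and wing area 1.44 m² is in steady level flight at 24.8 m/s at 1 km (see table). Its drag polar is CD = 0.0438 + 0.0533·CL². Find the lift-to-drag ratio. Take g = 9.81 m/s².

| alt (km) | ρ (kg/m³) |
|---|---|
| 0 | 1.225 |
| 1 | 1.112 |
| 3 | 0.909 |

L/D = 9.35

At 1 km, from the table: ρ = 1.112 kg/m³.
Level flight ⇒ L = W = m·g = 28.8 × 9.81 = 282.53 N.
Dynamic pressure q = 0.5 × 1.112 × 24.8² = 342 Pa.
CL = W/(q·S) = 282.53 / (342 × 1.44) = 0.5737.
CD = 0.0438 + 0.0533 × 0.5737² = 0.06135.
L/D = CL/CD = 0.5737 / 0.06135 = 9.35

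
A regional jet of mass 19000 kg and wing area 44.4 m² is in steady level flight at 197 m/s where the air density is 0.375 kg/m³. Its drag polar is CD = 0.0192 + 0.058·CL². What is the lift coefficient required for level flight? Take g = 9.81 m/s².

Level flight ⇒ L = W = m·g = 19000 × 9.81 = 1.8639×10^5 N.
q = ½ρv² = ½ × 0.375 × 197² = 7277 Pa.
CL = 2W/(ρv²S) = 2×1.8639×10^5/(0.375×197²×44.4) = 0.5769.

CL = 0.577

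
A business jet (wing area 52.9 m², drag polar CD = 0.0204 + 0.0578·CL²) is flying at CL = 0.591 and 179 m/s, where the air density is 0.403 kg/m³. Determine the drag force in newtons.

CD = 0.0204 + 0.0578 × 0.591² = 0.04059
D = ½ρv²S·CD = ½ × 0.403 × 179² × 52.9 × 0.04059 = 13900 N

D = 13900 N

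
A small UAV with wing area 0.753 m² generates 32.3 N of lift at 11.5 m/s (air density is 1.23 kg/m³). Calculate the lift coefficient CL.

CL = 0.527

From L = ½ρv²S·CL, rearranging gives CL = 2L/(ρv²S).
CL = 2 × 32.3 / (1.23 × 11.5² × 0.753) = 0.527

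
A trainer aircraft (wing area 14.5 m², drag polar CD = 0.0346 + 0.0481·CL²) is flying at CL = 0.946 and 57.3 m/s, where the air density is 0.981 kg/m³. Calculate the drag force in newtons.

CD = 0.0346 + 0.0481 × 0.946² = 0.07765
D = ½ρv²S·CD = ½ × 0.981 × 57.3² × 14.5 × 0.07765 = 1810 N

D = 1810 N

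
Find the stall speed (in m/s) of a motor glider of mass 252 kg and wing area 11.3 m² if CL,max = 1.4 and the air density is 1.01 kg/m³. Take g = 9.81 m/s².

At stall, lift equals weight: L = W = m·g = 252 × 9.81 = 2472 N.
From L = ½ρV²S·CL,max = W: V_stall = √(2W/(ρSCL,max)) = √(2·2472/(1.01·11.3·1.4))
V_stall = √309.4 = 17.6 m/s

V_stall = 17.6 m/s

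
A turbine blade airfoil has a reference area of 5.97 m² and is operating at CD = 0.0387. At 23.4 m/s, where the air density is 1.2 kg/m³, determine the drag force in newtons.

D = ½ρv²S·CD = ½ × 1.2 × 23.4² × 5.97 × 0.0387 = 75.9 N

D = 75.9 N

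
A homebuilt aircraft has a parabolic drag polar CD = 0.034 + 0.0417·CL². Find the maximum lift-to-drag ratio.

For CD = CD0 + K·CL², (L/D)max occurs at CL* = √(CD0/K) and equals 1/(2√(K·CD0)).
(L/D)max = 1/(2√(0.0417 × 0.034)) = 1/(2 × 0.03765) = 13.3

(L/D)max = 13.3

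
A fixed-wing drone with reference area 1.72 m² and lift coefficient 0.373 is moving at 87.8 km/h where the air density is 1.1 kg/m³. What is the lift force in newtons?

L = 210 N

Convert speed: v = 87.8 km/h ÷ 3.6 = 24.39 m/s.
Dynamic pressure q = ½ρv² = ½ × 1.1 × 24.39² = 327.1 Pa.
L = q·S·CL = 327.1 × 1.72 × 0.373 = 210 N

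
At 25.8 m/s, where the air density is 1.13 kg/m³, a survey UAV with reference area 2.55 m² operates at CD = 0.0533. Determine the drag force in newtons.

D = ½ρv²S·CD = ½ × 1.13 × 25.8² × 2.55 × 0.0533 = 51.1 N

D = 51.1 N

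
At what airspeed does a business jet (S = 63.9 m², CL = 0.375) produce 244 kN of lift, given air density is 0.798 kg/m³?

v = 160 m/s

L = ½ρv²S·CL ⇒ v = √(2L/(ρ·S·CL))
v = √(2 × 2.44×10^5 / (0.798 × 63.9 × 0.375)) = √25520 = 160 m/s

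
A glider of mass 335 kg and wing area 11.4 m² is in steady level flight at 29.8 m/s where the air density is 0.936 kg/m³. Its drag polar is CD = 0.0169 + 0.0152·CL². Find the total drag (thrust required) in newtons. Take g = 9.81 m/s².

Weight W = mg = 335 × 9.81 = 3286.4 N; in level flight L = W.
q = ½ρv² = ½ × 0.936 × 29.8² = 415.6 Pa.
Required CL = L/(qS) = 3286.4/(415.6·11.4) = 0.6936.
CD = 0.0169 + 0.0152 × 0.6936² = 0.02421.
D = q·S·CD = 415.6 × 11.4 × 0.02421 = 114.7 N

D = 115 N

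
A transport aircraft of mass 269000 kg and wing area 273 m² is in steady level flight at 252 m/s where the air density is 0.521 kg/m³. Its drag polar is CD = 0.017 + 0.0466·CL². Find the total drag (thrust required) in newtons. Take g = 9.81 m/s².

Weight W = mg = 269000 × 9.81 = 2.6389×10^6 N; in level flight L = W.
q = ½ρv² = ½ × 0.521 × 252² = 16540 Pa.
CL = 2W/(ρv²S) = 2×2.6389×10^6/(0.521×252²×273) = 0.5843.
CD = 0.017 + 0.0466 × 0.5843² = 0.03291.
D = q·S·CD = 16540 × 273 × 0.03291 = 1.486×10^5 N

D = 1.49×10^5 N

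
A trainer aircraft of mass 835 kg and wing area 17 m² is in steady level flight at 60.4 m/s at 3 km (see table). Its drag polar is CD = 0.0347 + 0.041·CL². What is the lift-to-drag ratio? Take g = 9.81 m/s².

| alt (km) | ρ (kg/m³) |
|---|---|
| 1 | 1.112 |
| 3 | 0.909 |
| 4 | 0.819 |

At 3 km, from the table: ρ = 0.909 kg/m³.
Weight W = mg = 835 × 9.81 = 8191.4 N; in level flight L = W.
Dynamic pressure q = 0.5 × 0.909 × 60.4² = 1658 Pa.
CL = W/(q·S) = 8191.4 / (1658 × 17) = 0.2906.
CD = 0.0347 + 0.041 × 0.2906² = 0.03816.
L/D = CL/CD = 0.2906 / 0.03816 = 7.61

L/D = 7.61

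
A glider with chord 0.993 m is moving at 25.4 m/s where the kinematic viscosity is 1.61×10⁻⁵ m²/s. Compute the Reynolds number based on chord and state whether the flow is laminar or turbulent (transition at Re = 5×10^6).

Re = 1.57×10^6 (laminar)

Re = v·c/ν = 25.4 × 0.993 / (1.61×10⁻⁵) = 1.57×10^6
Since 1.57×10^6 < 5×10^6, the flow is laminar.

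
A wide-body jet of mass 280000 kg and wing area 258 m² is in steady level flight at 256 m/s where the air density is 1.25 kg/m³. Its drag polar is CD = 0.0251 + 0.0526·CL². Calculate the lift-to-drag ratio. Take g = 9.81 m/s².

In steady level flight, lift balances weight: W = mg = 280000 × 9.81 = 2.7468×10^6 N.
q = ½ρv² = ½ × 1.25 × 256² = 40960 Pa.
CL = W/(q·S) = 2.7468×10^6 / (40960 × 258) = 0.2599.
CD = 0.0251 + 0.0526 × 0.2599² = 0.02865.
L/D = CL/CD = 0.2599 / 0.02865 = 9.07

L/D = 9.07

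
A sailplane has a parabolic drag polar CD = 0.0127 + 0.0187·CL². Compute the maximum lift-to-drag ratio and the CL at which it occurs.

(L/D)max = 32.4, at CL = 0.824

For CD = CD0 + K·CL², (L/D)max occurs at CL* = √(CD0/K) and equals 1/(2√(K·CD0)).
(L/D)max = 1/(2√(0.0187 × 0.0127)) = 1/(2 × 0.01541) = 32.4
CL* = √(0.0127/0.0187) = 0.824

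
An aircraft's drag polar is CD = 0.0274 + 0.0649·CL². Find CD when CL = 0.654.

CD = 0.0552

CD = 0.0274 + 0.0649 × 0.654² = 0.0274 + 0.02776 = 0.0552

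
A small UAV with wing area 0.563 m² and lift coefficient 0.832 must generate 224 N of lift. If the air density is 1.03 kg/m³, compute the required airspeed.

L = ½ρv²S·CL ⇒ v = √(2L/(ρ·S·CL))
v = √(2 × 224 / (1.03 × 0.563 × 0.832)) = √928.6 = 30.5 m/s

v = 30.5 m/s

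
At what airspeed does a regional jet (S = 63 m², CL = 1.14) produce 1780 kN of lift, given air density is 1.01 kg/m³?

v = 222 m/s

L = ½ρv²S·CL ⇒ v = √(2L/(ρ·S·CL))
v = √(2 × 1.78×10^6 / (1.01 × 63 × 1.14)) = √49080 = 222 m/s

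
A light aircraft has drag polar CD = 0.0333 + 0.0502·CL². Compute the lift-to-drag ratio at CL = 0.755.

CD = 0.0333 + 0.0502 × 0.755² = 0.06192
L/D = CL/CD = 0.755 / 0.06192 = 12.2

L/D = 12.2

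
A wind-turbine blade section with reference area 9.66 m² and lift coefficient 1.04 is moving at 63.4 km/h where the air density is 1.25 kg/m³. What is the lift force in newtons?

L = 1950 N

Convert speed: v = 63.4 km/h ÷ 3.6 = 17.61 m/s.
Dynamic pressure q = ½ρv² = ½ × 1.25 × 17.61² = 193.8 Pa.
L = q·S·CL = 193.8 × 9.66 × 1.04 = 1950 N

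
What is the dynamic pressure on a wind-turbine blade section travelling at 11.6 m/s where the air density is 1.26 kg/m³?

q = 84.8 Pa

q = ½ρv² = ½ × 1.26 × 11.6² = 84.8 Pa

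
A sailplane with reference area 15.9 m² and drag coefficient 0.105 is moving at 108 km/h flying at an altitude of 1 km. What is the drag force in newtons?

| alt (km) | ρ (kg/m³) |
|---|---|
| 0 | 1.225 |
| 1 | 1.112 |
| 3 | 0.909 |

D = 835 N

At 1 km, from the table: ρ = 1.112 kg/m³.
Convert speed: v = 108 km/h ÷ 3.6 = 30 m/s.
Dynamic pressure q = ½ρv² = ½ × 1.112 × 30² = 500.4 Pa.
D = q·S·CD = 500.4 × 15.9 × 0.105 = 835 N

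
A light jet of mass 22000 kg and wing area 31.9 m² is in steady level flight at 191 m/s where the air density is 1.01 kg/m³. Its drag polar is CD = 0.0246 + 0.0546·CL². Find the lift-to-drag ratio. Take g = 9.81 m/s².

Level flight ⇒ L = W = m·g = 22000 × 9.81 = 2.1582×10^5 N.
q = ½ρv² = ½ × 1.01 × 191² = 18420 Pa.
Required CL = L/(qS) = 2.1582×10^5/(18420·31.9) = 0.3672.
CD = 0.0246 + 0.0546 × 0.3672² = 0.03196.
L/D = CL/CD = 0.3672 / 0.03196 = 11.5

L/D = 11.5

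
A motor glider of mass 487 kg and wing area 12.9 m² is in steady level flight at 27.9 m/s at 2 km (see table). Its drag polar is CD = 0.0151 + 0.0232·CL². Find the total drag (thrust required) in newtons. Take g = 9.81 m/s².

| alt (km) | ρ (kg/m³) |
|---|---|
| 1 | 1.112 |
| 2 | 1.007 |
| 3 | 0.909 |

D = 181 N

At 2 km, from the table: ρ = 1.007 kg/m³.
In steady level flight, lift balances weight: W = mg = 487 × 9.81 = 4777.5 N.
Dynamic pressure q = 0.5 × 1.007 × 27.9² = 391.9 Pa.
CL = W/(q·S) = 4777.5 / (391.9 × 12.9) = 0.9449.
CD = 0.0151 + 0.0232 × 0.9449² = 0.03582.
D = q·S·CD = 391.9 × 12.9 × 0.03582 = 181.1 N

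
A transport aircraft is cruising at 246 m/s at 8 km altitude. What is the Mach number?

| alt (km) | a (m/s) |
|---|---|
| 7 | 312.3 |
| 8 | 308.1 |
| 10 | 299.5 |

M = 0.798

At 8 km, from the table: a = 308.1 m/s.
M = v/a = 246 / 308.1 = 0.798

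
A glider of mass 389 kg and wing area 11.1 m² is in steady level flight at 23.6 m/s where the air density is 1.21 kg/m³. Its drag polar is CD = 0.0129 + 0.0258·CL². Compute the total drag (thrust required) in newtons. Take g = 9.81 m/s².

D = 149 N

Level flight ⇒ L = W = m·g = 389 × 9.81 = 3816.1 N.
Dynamic pressure q = 0.5 × 1.21 × 23.6² = 337 Pa.
Required CL = L/(qS) = 3816.1/(337·11.1) = 1.02.
CD = 0.0129 + 0.0258 × 1.02² = 0.03976.
D = q·S·CD = 337 × 11.1 × 0.03976 = 148.7 N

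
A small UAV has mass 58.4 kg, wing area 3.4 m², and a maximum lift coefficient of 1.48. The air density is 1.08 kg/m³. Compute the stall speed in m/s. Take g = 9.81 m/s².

At stall, lift equals weight: L = W = m·g = 58.4 × 9.81 = 572.9 N.
From L = ½ρV²S·CL,max = W: V_stall = √(2W/(ρSCL,max)) = √(2·572.9/(1.08·3.4·1.48))
V_stall = √210.8 = 14.5 m/s

V_stall = 14.5 m/s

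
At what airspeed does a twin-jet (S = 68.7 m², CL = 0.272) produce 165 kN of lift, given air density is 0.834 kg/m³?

L = ½ρv²S·CL ⇒ v = √(2L/(ρ·S·CL))
v = √(2 × 1.65×10^5 / (0.834 × 68.7 × 0.272)) = √21170 = 146 m/s

v = 146 m/s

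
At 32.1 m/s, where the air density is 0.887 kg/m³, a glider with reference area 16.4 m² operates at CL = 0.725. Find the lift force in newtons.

L = ½ρv²S·CL = ½ × 0.887 × 32.1² × 16.4 × 0.725 = 5430 N ≈ 5.43 kN

L = 5430 N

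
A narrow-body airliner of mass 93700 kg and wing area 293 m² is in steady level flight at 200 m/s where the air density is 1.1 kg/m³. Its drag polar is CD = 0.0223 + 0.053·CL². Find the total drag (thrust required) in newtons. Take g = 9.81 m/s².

D = 1.51×10^5 N

Level flight ⇒ L = W = m·g = 93700 × 9.81 = 9.192×10^5 N.
q = ½ρv² = ½ × 1.1 × 200² = 22000 Pa.
Required CL = L/(qS) = 9.192×10^5/(22000·293) = 0.1426.
CD = 0.0223 + 0.053 × 0.1426² = 0.02338.
D = q·S·CD = 22000 × 293 × 0.02338 = 1.507×10^5 N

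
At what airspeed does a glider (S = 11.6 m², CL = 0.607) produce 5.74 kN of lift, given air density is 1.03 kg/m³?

L = ½ρv²S·CL ⇒ v = √(2L/(ρ·S·CL))
v = √(2 × 5740 / (1.03 × 11.6 × 0.607)) = √1583 = 39.8 m/s

v = 39.8 m/s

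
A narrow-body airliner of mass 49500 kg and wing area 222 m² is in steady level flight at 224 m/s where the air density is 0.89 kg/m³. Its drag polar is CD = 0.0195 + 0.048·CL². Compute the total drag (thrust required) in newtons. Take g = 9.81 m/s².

D = 98900 N

Weight W = mg = 49500 × 9.81 = 4.856×10^5 N; in level flight L = W.
q = ½ρv² = ½ × 0.89 × 224² = 22330 Pa.
Required CL = L/(qS) = 4.856×10^5/(22330·222) = 0.09796.
CD = 0.0195 + 0.048 × 0.09796² = 0.01996.
D = q·S·CD = 22330 × 222 × 0.01996 = 98940 N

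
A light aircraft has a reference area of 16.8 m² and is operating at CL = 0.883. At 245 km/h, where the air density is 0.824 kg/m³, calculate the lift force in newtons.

Convert speed: v = 245 km/h ÷ 3.6 = 68.06 m/s.
L = ½ρv²S·CL = ½ × 0.824 × 68.06² × 16.8 × 0.883 = 28300 N ≈ 28.3 kN

L = 28300 N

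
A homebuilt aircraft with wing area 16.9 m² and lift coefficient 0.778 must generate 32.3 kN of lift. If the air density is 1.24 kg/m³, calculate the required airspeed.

v = 62.9 m/s

L = ½ρv²S·CL ⇒ v = √(2L/(ρ·S·CL))
v = √(2 × 32300 / (1.24 × 16.9 × 0.778)) = √3962 = 62.9 m/s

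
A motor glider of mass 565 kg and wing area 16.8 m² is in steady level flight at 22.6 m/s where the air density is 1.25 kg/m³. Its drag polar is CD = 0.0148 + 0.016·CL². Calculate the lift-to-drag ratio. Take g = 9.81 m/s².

L/D = 32.4

In steady level flight, lift balances weight: W = mg = 565 × 9.81 = 5542.7 N.
q = ½ρv² = ½ × 1.25 × 22.6² = 319.2 Pa.
CL = 2W/(ρv²S) = 2×5542.7/(1.25×22.6²×16.8) = 1.034.
CD = 0.0148 + 0.016 × 1.034² = 0.03189.
L/D = CL/CD = 1.034 / 0.03189 = 32.4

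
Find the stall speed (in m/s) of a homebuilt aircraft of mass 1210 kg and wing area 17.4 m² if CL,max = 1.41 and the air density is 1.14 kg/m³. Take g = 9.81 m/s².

Stall occurs when L = W at CL,max. W = mg = 1210 × 9.81 = 11870 N.
From L = ½ρV²S·CL,max = W: V_stall = √(2W/(ρSCL,max)) = √(2·11870/(1.14·17.4·1.41))
V_stall = √848.8 = 29.1 m/s

V_stall = 29.1 m/s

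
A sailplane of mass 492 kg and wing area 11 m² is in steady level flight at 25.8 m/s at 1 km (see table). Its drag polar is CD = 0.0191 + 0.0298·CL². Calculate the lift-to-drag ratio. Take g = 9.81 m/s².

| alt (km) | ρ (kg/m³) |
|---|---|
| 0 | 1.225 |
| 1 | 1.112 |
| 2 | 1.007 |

L/D = 19.4

At 1 km, from the table: ρ = 1.112 kg/m³.
Weight W = mg = 492 × 9.81 = 4826.5 N; in level flight L = W.
q = ½ρv² = ½ × 1.112 × 25.8² = 370.1 Pa.
CL = W/(q·S) = 4826.5 / (370.1 × 11) = 1.186.
CD = 0.0191 + 0.0298 × 1.186² = 0.06099.
L/D = CL/CD = 1.186 / 0.06099 = 19.4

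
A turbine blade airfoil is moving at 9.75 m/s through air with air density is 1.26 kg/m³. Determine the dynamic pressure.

q = 59.9 Pa

q = ½ρv² = ½ × 1.26 × 9.75² = 59.9 Pa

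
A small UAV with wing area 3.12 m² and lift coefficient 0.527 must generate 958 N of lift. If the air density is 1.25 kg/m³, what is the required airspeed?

v = 30.5 m/s

L = ½ρv²S·CL ⇒ v = √(2L/(ρ·S·CL))
v = √(2 × 958 / (1.25 × 3.12 × 0.527)) = √932.2 = 30.5 m/s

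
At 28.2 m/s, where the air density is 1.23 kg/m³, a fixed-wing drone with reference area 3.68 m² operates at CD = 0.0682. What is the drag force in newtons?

D = 123 N

Dynamic pressure q = ½ρv² = ½ × 1.23 × 28.2² = 489.1 Pa.
D = q·S·CD = 489.1 × 3.68 × 0.0682 = 123 N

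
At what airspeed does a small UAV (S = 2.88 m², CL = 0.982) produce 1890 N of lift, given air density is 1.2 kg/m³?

L = ½ρv²S·CL ⇒ v = √(2L/(ρ·S·CL))
v = √(2 × 1890 / (1.2 × 2.88 × 0.982)) = √1114 = 33.4 m/s

v = 33.4 m/s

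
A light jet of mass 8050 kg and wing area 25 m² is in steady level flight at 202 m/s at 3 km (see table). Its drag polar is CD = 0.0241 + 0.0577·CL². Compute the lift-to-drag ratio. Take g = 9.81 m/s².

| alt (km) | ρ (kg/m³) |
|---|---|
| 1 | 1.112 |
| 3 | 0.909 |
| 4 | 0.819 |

At 3 km, from the table: ρ = 0.909 kg/m³.
Weight W = mg = 8050 × 9.81 = 78970 N; in level flight L = W.
Dynamic pressure q = 0.5 × 0.909 × 202² = 18550 Pa.
CL = W/(q·S) = 78970 / (18550 × 25) = 0.1703.
CD = 0.0241 + 0.0577 × 0.1703² = 0.02577.
L/D = CL/CD = 0.1703 / 0.02577 = 6.61

L/D = 6.61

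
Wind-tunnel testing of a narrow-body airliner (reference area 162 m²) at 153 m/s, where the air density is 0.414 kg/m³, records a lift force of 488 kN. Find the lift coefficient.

CL = 0.622

From L = ½ρv²S·CL, rearranging gives CL = 2L/(ρv²S).
CL = 2 × 4.88×10^5 / (0.414 × 153² × 162) = 0.622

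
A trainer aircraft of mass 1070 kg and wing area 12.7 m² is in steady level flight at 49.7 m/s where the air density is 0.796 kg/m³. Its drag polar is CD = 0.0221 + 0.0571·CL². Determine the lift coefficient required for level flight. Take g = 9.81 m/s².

CL = 0.841

Level flight ⇒ L = W = m·g = 1070 × 9.81 = 10497 N.
q = ½ρv² = ½ × 0.796 × 49.7² = 983.1 Pa.
CL = 2W/(ρv²S) = 2×10497/(0.796×49.7²×12.7) = 0.8407.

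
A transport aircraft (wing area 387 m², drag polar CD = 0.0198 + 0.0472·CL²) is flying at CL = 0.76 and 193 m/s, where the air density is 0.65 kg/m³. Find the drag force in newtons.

CD = 0.0198 + 0.0472 × 0.76² = 0.04706
D = ½ρv²S·CD = ½ × 0.65 × 193² × 387 × 0.04706 = 2.2×10^5 N

D = 2.2×10^5 N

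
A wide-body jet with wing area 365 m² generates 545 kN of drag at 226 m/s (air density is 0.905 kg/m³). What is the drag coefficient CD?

CD = 0.0646

From D = ½ρv²S·CD, rearranging gives CD = 2D/(ρv²S).
CD = 2 × 5.45×10^5 / (0.905 × 226² × 365) = 0.0646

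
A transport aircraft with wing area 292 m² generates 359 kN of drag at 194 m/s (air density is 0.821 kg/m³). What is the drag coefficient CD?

From D = ½ρv²S·CD, rearranging gives CD = 2D/(ρv²S).
CD = 2 × 3.59×10^5 / (0.821 × 194² × 292) = 0.0796

CD = 0.0796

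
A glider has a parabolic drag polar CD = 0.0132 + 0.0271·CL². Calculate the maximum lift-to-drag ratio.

(L/D)max = 26.4

For CD = CD0 + K·CL², (L/D)max occurs at CL* = √(CD0/K) and equals 1/(2√(K·CD0)).
(L/D)max = 1/(2√(0.0271 × 0.0132)) = 1/(2 × 0.01891) = 26.4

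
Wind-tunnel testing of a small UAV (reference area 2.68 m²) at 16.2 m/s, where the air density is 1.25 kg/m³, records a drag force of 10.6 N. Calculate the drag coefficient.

From D = ½ρv²S·CD, rearranging gives CD = 2D/(ρv²S).
CD = 2 × 10.6 / (1.25 × 16.2² × 2.68) = 0.0241

CD = 0.0241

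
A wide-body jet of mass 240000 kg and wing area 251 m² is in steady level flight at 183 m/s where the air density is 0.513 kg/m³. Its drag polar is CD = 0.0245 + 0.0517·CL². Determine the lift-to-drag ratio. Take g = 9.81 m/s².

In steady level flight, lift balances weight: W = mg = 240000 × 9.81 = 2.3544×10^6 N.
Dynamic pressure q = 0.5 × 0.513 × 183² = 8590 Pa.
Required CL = L/(qS) = 2.3544×10^6/(8590·251) = 1.092.
CD = 0.0245 + 0.0517 × 1.092² = 0.08615.
L/D = CL/CD = 1.092 / 0.08615 = 12.7

L/D = 12.7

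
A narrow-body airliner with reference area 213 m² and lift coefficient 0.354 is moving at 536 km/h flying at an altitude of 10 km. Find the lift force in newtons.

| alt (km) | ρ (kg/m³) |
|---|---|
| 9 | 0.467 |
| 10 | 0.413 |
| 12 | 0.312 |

At 10 km, from the table: ρ = 0.413 kg/m³.
Convert speed: v = 536 km/h ÷ 3.6 = 148.9 m/s.
L = ½ρv²S·CL = ½ × 0.413 × 148.9² × 213 × 0.354 = 3.45×10^5 N ≈ 345 kN

L = 3.45×10^5 N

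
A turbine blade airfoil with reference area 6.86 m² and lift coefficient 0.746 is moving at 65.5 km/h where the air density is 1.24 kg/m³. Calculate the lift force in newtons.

L = 1050 N

Convert speed: v = 65.5 km/h ÷ 3.6 = 18.19 m/s.
Dynamic pressure q = ½ρv² = ½ × 1.24 × 18.19² = 205.2 Pa.
L = q·S·CL = 205.2 × 6.86 × 0.746 = 1050 N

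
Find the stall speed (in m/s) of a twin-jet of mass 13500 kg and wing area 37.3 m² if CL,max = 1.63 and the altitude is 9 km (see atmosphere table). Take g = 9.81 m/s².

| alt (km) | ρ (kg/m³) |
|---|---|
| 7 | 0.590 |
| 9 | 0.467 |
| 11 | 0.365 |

V_stall = 96.6 m/s

At 9 km, from the table: ρ = 0.467 kg/m³.
At stall, lift equals weight: L = W = m·g = 13500 × 9.81 = 1.324×10^5 N.
V_stall = √(2W/(ρ·S·CL,max)) = √(2 × 1.324×10^5 / (0.467 × 37.3 × 1.63))
V_stall = √9329 = 96.6 m/s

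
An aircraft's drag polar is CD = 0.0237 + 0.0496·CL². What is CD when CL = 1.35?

CD = 0.114

CD = 0.0237 + 0.0496 × 1.35² = 0.0237 + 0.0904 = 0.114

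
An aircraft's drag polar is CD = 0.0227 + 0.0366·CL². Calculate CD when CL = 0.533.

CD = 0.0227 + 0.0366 × 0.533² = 0.0227 + 0.0104 = 0.0331

CD = 0.0331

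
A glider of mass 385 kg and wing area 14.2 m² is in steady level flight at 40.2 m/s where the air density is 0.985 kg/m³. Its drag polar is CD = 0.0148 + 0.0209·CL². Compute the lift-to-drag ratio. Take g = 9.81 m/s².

Level flight ⇒ L = W = m·g = 385 × 9.81 = 3776.9 N.
Dynamic pressure q = 0.5 × 0.985 × 40.2² = 795.9 Pa.
CL = W/(q·S) = 3776.9 / (795.9 × 14.2) = 0.3342.
CD = 0.0148 + 0.0209 × 0.3342² = 0.01713.
L/D = CL/CD = 0.3342 / 0.01713 = 19.5

L/D = 19.5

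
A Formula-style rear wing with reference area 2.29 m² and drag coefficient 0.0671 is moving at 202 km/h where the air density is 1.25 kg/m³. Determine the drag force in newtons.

D = 302 N

Convert speed: v = 202 km/h ÷ 3.6 = 56.11 m/s.
Dynamic pressure q = ½ρv² = ½ × 1.25 × 56.11² = 1968 Pa.
D = q·S·CD = 1968 × 2.29 × 0.0671 = 302 N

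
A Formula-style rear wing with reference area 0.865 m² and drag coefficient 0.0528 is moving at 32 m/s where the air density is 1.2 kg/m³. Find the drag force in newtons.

D = 28.1 N

Dynamic pressure q = ½ρv² = ½ × 1.2 × 32² = 614.4 Pa.
D = q·S·CD = 614.4 × 0.865 × 0.0528 = 28.1 N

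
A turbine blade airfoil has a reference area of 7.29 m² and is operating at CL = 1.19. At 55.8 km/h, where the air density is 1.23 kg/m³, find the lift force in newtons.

Convert speed: v = 55.8 km/h ÷ 3.6 = 15.5 m/s.
L = ½ρv²S·CL = ½ × 1.23 × 15.5² × 7.29 × 1.19 = 1280 N

L = 1280 N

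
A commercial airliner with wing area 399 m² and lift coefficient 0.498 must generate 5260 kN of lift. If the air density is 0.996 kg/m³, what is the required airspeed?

v = 231 m/s

L = ½ρv²S·CL ⇒ v = √(2L/(ρ·S·CL))
v = √(2 × 5.26×10^6 / (0.996 × 399 × 0.498)) = √53160 = 231 m/s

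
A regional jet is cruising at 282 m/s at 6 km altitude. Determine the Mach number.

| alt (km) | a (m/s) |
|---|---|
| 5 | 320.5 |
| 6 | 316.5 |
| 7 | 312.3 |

At 6 km, from the table: a = 316.5 m/s.
M = v/a = 282 / 316.5 = 0.891

M = 0.891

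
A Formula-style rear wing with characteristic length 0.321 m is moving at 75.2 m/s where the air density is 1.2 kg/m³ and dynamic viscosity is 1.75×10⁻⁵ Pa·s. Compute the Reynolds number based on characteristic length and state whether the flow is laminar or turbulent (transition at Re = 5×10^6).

Re = ρ·v·c/μ = 1.2 × 75.2 × 0.321 / (1.75×10⁻⁵) = 1.66×10^6
Since 1.66×10^6 < 5×10^6, the flow is laminar.

Re = 1.66×10^6 (laminar)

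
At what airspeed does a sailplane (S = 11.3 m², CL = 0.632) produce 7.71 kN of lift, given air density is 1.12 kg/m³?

L = ½ρv²S·CL ⇒ v = √(2L/(ρ·S·CL))
v = √(2 × 7710 / (1.12 × 11.3 × 0.632)) = √1928 = 43.9 m/s

v = 43.9 m/s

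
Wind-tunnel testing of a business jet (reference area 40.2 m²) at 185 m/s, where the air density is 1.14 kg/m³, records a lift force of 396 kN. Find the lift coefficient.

CL = 0.505

From L = ½ρv²S·CL, rearranging gives CL = 2L/(ρv²S).
CL = 2 × 3.96×10^5 / (1.14 × 185² × 40.2) = 0.505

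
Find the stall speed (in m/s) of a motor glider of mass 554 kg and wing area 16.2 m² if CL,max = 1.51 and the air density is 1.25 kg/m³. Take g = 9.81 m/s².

Stall occurs when L = W at CL,max. W = mg = 554 × 9.81 = 5435 N.
V_stall = √(2W/(ρ·S·CL,max)) = √(2 × 5435 / (1.25 × 16.2 × 1.51))
V_stall = √355.5 = 18.9 m/s

V_stall = 18.9 m/s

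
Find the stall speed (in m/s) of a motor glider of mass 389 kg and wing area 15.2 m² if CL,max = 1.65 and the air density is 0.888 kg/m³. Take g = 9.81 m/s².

Weight W = mg = 389 × 9.81 = 3816 N.
From L = ½ρV²S·CL,max = W: V_stall = √(2W/(ρSCL,max)) = √(2·3816/(0.888·15.2·1.65))
V_stall = √342.7 = 18.5 m/s

V_stall = 18.5 m/s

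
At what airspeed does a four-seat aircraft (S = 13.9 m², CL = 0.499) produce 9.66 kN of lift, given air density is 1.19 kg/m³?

v = 48.4 m/s

L = ½ρv²S·CL ⇒ v = √(2L/(ρ·S·CL))
v = √(2 × 9660 / (1.19 × 13.9 × 0.499)) = √2341 = 48.4 m/s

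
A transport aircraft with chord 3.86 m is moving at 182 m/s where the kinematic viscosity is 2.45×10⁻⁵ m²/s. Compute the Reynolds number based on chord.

Re = v·c/ν = 182 × 3.86 / (2.45×10⁻⁵) = 2.87×10^7

Re = 2.87×10^7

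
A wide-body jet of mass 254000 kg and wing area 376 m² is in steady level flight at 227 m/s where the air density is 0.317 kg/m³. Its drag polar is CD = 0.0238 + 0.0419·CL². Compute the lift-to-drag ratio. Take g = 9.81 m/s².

Level flight ⇒ L = W = m·g = 254000 × 9.81 = 2.4917×10^6 N.
q = ½ρv² = ½ × 0.317 × 227² = 8167 Pa.
Required CL = L/(qS) = 2.4917×10^6/(8167·376) = 0.8114.
CD = 0.0238 + 0.0419 × 0.8114² = 0.05139.
L/D = CL/CD = 0.8114 / 0.05139 = 15.8

L/D = 15.8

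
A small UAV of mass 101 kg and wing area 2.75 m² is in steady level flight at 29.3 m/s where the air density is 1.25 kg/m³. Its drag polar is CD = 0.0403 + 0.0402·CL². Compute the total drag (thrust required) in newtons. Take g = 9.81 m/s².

In steady level flight, lift balances weight: W = mg = 101 × 9.81 = 990.81 N.
q = ½ρv² = ½ × 1.25 × 29.3² = 536.6 Pa.
CL = 2W/(ρv²S) = 2×990.81/(1.25×29.3²×2.75) = 0.6715.
CD = 0.0403 + 0.0402 × 0.6715² = 0.05843.
D = q·S·CD = 536.6 × 2.75 × 0.05843 = 86.21 N

D = 86.2 N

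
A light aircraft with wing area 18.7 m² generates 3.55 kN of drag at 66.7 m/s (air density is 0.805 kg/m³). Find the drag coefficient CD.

From D = ½ρv²S·CD, rearranging gives CD = 2D/(ρv²S).
CD = 2 × 3550 / (0.805 × 66.7² × 18.7) = 0.106

CD = 0.106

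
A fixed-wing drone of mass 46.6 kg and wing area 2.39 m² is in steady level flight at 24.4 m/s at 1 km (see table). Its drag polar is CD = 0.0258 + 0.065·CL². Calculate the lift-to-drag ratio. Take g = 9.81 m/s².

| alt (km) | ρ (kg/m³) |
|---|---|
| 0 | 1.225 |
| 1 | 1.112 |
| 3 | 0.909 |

At 1 km, from the table: ρ = 1.112 kg/m³.
Level flight ⇒ L = W = m·g = 46.6 × 9.81 = 457.15 N.
q = ½ρv² = ½ × 1.112 × 24.4² = 331 Pa.
Required CL = L/(qS) = 457.15/(331·2.39) = 0.5778.
CD = 0.0258 + 0.065 × 0.5778² = 0.0475.
L/D = CL/CD = 0.5778 / 0.0475 = 12.2

L/D = 12.2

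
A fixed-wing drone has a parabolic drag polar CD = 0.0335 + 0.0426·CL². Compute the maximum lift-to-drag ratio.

For CD = CD0 + K·CL², (L/D)max occurs at CL* = √(CD0/K) and equals 1/(2√(K·CD0)).
(L/D)max = 1/(2√(0.0426 × 0.0335)) = 1/(2 × 0.03778) = 13.2

(L/D)max = 13.2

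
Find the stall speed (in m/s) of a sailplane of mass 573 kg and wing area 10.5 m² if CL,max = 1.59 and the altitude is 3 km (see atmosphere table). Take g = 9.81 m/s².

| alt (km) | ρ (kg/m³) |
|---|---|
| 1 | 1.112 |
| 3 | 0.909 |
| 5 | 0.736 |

At 3 km, from the table: ρ = 0.909 kg/m³.
Weight W = mg = 573 × 9.81 = 5621 N.
From L = ½ρV²S·CL,max = W: V_stall = √(2W/(ρSCL,max)) = √(2·5621/(0.909·10.5·1.59))
V_stall = √740.8 = 27.2 m/s

V_stall = 27.2 m/s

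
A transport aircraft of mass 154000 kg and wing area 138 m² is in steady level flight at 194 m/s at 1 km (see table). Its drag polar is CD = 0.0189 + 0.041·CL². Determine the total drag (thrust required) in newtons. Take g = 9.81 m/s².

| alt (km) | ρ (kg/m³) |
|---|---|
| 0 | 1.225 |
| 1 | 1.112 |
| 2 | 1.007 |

D = 87000 N

At 1 km, from the table: ρ = 1.112 kg/m³.
Weight W = mg = 154000 × 9.81 = 1.5107×10^6 N; in level flight L = W.
Dynamic pressure q = 0.5 × 1.112 × 194² = 20930 Pa.
CL = 2W/(ρv²S) = 2×1.5107×10^6/(1.112×194²×138) = 0.5232.
CD = 0.0189 + 0.041 × 0.5232² = 0.03012.
D = q·S·CD = 20930 × 138 × 0.03012 = 86980 N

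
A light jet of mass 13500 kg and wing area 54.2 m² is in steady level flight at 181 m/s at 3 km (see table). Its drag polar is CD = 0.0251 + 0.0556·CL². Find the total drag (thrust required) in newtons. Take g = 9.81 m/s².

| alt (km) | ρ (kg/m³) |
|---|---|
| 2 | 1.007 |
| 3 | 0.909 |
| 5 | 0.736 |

D = 21500 N

At 3 km, from the table: ρ = 0.909 kg/m³.
Level flight ⇒ L = W = m·g = 13500 × 9.81 = 1.3244×10^5 N.
Dynamic pressure q = 0.5 × 0.909 × 181² = 14890 Pa.
CL = W/(q·S) = 1.3244×10^5 / (14890 × 54.2) = 0.1641.
CD = 0.0251 + 0.0556 × 0.1641² = 0.0266.
D = q·S·CD = 14890 × 54.2 × 0.0266 = 21460 N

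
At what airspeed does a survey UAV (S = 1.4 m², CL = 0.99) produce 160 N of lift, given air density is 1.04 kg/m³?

L = ½ρv²S·CL ⇒ v = √(2L/(ρ·S·CL))
v = √(2 × 160 / (1.04 × 1.4 × 0.99)) = √222 = 14.9 m/s

v = 14.9 m/s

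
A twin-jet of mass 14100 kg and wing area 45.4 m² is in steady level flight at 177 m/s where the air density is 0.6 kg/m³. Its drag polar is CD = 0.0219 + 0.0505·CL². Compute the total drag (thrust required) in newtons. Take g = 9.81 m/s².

D = 11600 N

Level flight ⇒ L = W = m·g = 14100 × 9.81 = 1.3832×10^5 N.
q = ½ρv² = ½ × 0.6 × 177² = 9399 Pa.
CL = W/(q·S) = 1.3832×10^5 / (9399 × 45.4) = 0.3242.
CD = 0.0219 + 0.0505 × 0.3242² = 0.02721.
D = q·S·CD = 9399 × 45.4 × 0.02721 = 11610 N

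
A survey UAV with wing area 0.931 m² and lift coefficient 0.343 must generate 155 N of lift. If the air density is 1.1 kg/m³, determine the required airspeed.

L = ½ρv²S·CL ⇒ v = √(2L/(ρ·S·CL))
v = √(2 × 155 / (1.1 × 0.931 × 0.343)) = √882.5 = 29.7 m/s

v = 29.7 m/s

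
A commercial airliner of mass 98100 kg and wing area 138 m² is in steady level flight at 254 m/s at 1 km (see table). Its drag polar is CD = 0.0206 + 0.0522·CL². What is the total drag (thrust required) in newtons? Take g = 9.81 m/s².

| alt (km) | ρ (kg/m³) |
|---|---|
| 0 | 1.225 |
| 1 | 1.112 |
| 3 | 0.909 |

D = 1.12×10^5 N

At 1 km, from the table: ρ = 1.112 kg/m³.
In steady level flight, lift balances weight: W = mg = 98100 × 9.81 = 9.6236×10^5 N.
Dynamic pressure q = 0.5 × 1.112 × 254² = 35870 Pa.
CL = 2W/(ρv²S) = 2×9.6236×10^5/(1.112×254²×138) = 0.1944.
CD = 0.0206 + 0.0522 × 0.1944² = 0.02257.
D = q·S·CD = 35870 × 138 × 0.02257 = 1.117×10^5 N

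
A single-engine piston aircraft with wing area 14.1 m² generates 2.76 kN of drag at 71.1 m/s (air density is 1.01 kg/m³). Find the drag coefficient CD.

From D = ½ρv²S·CD, rearranging gives CD = 2D/(ρv²S).
CD = 2 × 2760 / (1.01 × 71.1² × 14.1) = 0.0767

CD = 0.0767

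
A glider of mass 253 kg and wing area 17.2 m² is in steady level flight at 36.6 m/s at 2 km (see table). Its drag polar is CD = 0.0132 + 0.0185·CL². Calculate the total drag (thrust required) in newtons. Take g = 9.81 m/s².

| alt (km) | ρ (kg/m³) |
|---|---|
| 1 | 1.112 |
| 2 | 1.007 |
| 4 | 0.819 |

D = 163 N

At 2 km, from the table: ρ = 1.007 kg/m³.
In steady level flight, lift balances weight: W = mg = 253 × 9.81 = 2481.9 N.
Dynamic pressure q = 0.5 × 1.007 × 36.6² = 674.5 Pa.
CL = 2W/(ρv²S) = 2×2481.9/(1.007×36.6²×17.2) = 0.2139.
CD = 0.0132 + 0.0185 × 0.2139² = 0.01405.
D = q·S·CD = 674.5 × 17.2 × 0.01405 = 163 N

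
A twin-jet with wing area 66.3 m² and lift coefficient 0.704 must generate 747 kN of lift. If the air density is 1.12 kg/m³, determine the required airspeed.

L = ½ρv²S·CL ⇒ v = √(2L/(ρ·S·CL))
v = √(2 × 7.47×10^5 / (1.12 × 66.3 × 0.704)) = √28580 = 169 m/s

v = 169 m/s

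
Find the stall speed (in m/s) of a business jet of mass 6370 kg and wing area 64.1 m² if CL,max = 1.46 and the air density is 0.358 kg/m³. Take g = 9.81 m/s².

Weight W = mg = 6370 × 9.81 = 62490 N.
V_stall = √(2W/(ρ·S·CL,max)) = √(2 × 62490 / (0.358 × 64.1 × 1.46))
V_stall = √3730 = 61.1 m/s

V_stall = 61.1 m/s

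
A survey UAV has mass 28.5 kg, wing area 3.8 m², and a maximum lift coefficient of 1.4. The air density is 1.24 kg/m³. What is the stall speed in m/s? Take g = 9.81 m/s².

V_stall = 9.21 m/s

At stall, lift equals weight: L = W = m·g = 28.5 × 9.81 = 279.6 N.
From L = ½ρV²S·CL,max = W: V_stall = √(2W/(ρSCL,max)) = √(2·279.6/(1.24·3.8·1.4))
V_stall = √84.76 = 9.21 m/s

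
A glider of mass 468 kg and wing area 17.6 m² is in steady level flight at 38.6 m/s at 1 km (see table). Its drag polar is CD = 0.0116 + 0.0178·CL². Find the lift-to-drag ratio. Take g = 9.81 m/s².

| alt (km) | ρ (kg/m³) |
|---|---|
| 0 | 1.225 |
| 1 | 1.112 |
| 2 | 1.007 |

L/D = 23.6

At 1 km, from the table: ρ = 1.112 kg/m³.
Level flight ⇒ L = W = m·g = 468 × 9.81 = 4591.1 N.
Dynamic pressure q = 0.5 × 1.112 × 38.6² = 828.4 Pa.
CL = W/(q·S) = 4591.1 / (828.4 × 17.6) = 0.3149.
CD = 0.0116 + 0.0178 × 0.3149² = 0.01336.
L/D = CL/CD = 0.3149 / 0.01336 = 23.6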